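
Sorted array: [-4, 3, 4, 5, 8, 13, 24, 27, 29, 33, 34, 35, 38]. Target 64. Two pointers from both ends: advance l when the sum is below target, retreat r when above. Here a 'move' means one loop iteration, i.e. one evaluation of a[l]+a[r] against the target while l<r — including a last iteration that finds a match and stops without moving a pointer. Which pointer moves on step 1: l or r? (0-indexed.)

l=0 r=12: -4+38=34 <64, l++

l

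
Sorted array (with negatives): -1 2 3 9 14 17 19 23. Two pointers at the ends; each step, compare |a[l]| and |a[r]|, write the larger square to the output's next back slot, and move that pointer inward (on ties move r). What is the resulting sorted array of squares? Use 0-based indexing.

[0,7] |-1|<=|23| out[7]=529 → r--
[0,6] |-1|<=|19| out[6]=361 → r--
[0,5] |-1|<=|17| out[5]=289 → r--
[0,4] |-1|<=|14| out[4]=196 → r--
[0,3] |-1|<=|9| out[3]=81 → r--
[0,2] |-1|<=|3| out[2]=9 → r--
[0,1] |-1|<=|2| out[1]=4 → r--
[0,0] |-1|<=|-1| out[0]=1 → r--

[1, 4, 9, 81, 196, 289, 361, 529]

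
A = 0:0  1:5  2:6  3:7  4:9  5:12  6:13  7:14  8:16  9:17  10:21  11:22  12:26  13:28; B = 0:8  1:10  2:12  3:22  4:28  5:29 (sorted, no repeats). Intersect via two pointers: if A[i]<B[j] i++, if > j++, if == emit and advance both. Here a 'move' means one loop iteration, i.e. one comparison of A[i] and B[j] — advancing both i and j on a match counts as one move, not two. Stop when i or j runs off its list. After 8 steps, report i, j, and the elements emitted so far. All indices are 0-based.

i=6, j=3, emitted=[12]

i=0 j=0: 0<8, i++
i=1 j=0: 5<8, i++
i=2 j=0: 6<8, i++
i=3 j=0: 7<8, i++
i=4 j=0: 9>8, j++
i=4 j=1: 9<10, i++
i=5 j=1: 12>10, j++
i=5 j=2: 12==12 emit, i++,j++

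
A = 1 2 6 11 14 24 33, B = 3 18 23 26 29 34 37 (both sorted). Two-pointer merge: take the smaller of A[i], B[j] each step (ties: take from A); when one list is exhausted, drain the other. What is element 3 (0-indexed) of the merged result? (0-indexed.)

i=0 j=0: A[i]=1<=B[j]=3 take 1, i++
i=1 j=0: A[i]=2<=B[j]=3 take 2, i++
i=2 j=0: A[i]=6>B[j]=3 take 3, j++
i=2 j=1: A[i]=6<=B[j]=18 take 6, i++
i=3 j=1: A[i]=11<=B[j]=18 take 11, i++
i=4 j=1: A[i]=14<=B[j]=18 take 14, i++
i=5 j=1: A[i]=24>B[j]=18 take 18, j++
i=5 j=2: A[i]=24>B[j]=23 take 23, j++
i=5 j=3: A[i]=24<=B[j]=26 take 24, i++
i=6 j=3: A[i]=33>B[j]=26 take 26, j++
i=6 j=4: A[i]=33>B[j]=29 take 29, j++
i=6 j=5: A[i]=33<=B[j]=34 take 33, i++
i=7 j=5: A done, take B[j]=34, j++
i=7 j=6: A done, take B[j]=37, j++

merged[3] = 6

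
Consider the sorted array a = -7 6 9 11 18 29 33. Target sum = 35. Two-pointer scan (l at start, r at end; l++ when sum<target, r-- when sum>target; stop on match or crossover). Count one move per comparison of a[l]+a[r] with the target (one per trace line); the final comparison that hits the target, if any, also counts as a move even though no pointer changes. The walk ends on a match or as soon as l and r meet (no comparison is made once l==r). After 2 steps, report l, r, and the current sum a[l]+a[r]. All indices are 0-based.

l=1, r=5, sum=35

l=0 r=6: -7+33=26 <35, l++
l=1 r=6: 6+33=39 >35, r--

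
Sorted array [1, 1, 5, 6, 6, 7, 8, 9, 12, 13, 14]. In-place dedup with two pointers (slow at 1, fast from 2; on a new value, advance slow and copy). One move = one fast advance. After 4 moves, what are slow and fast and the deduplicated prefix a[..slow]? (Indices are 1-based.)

slow=1 fast=2: a[fast]=1=a[slow] dup, fast++
slow=1 fast=3: a[fast]=5≠a[slow]=1 write a[2]=5, slow++,fast++
slow=2 fast=4: a[fast]=6≠a[slow]=5 write a[3]=6, slow++,fast++
slow=3 fast=5: a[fast]=6=a[slow] dup, fast++

slow=3, fast=6, prefix=[1, 5, 6]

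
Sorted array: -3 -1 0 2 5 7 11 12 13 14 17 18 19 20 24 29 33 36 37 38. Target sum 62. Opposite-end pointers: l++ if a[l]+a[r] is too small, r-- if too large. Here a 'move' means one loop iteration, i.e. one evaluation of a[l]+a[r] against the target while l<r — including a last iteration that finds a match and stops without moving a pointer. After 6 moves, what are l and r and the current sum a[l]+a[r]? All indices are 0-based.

[0,19] -3+38=35 <62 → l++
[1,19] -1+38=37 <62 → l++
[2,19] 0+38=38 <62 → l++
[3,19] 2+38=40 <62 → l++
[4,19] 5+38=43 <62 → l++
[5,19] 7+38=45 <62 → l++

l=6, r=19, sum=49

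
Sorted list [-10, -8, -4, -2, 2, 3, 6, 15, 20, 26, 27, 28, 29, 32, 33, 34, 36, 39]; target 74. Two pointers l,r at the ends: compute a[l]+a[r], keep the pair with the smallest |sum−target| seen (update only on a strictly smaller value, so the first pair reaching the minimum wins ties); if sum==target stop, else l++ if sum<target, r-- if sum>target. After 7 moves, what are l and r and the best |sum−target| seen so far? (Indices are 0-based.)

l=7, r=17, best |Δ|=29

[0,17] -10+39=29 d=45 * → l++
[1,17] -8+39=31 d=43 * → l++
[2,17] -4+39=35 d=39 * → l++
[3,17] -2+39=37 d=37 * → l++
[4,17] 2+39=41 d=33 * → l++
[5,17] 3+39=42 d=32 * → l++
[6,17] 6+39=45 d=29 * → l++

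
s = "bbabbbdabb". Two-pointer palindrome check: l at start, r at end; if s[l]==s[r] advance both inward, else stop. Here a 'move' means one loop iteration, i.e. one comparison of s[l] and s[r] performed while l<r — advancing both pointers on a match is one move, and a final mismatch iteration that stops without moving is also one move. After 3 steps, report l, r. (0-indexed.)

l=3, r=6

l=0 r=9: 'b'=='b', l++,r--
l=1 r=8: 'b'=='b', l++,r--
l=2 r=7: 'a'=='a', l++,r--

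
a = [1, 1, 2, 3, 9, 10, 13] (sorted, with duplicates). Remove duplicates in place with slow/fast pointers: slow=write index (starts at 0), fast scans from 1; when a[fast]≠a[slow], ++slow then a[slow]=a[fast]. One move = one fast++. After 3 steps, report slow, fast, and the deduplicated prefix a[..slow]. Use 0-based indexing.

slow=2, fast=4, prefix=[1, 2, 3]

(s=0,f=1) a[fast]=1=a[slow] dup → fast++
(s=0,f=2) a[fast]=2≠a[slow]=1 write a[1]=2 → slow++,fast++
(s=1,f=3) a[fast]=3≠a[slow]=2 write a[2]=3 → slow++,fast++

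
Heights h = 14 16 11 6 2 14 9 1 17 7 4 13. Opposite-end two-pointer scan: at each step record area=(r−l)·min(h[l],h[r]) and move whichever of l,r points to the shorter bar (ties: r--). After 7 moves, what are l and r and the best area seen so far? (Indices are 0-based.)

l=4, r=8, best area=143

l=0 r=11: min(14,13)*11=143 best=143 *, r--
l=0 r=10: min(14,4)*10=40 best=143, r--
l=0 r=9: min(14,7)*9=63 best=143, r--
l=0 r=8: min(14,17)*8=112 best=143, l++
l=1 r=8: min(16,17)*7=112 best=143, l++
l=2 r=8: min(11,17)*6=66 best=143, l++
l=3 r=8: min(6,17)*5=30 best=143, l++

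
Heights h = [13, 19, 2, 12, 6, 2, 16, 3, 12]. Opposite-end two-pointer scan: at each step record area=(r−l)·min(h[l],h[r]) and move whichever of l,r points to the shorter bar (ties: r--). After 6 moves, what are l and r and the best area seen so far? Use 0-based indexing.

l=0 r=8: min(13,12)*8=96 best=96 *, r--
l=0 r=7: min(13,3)*7=21 best=96, r--
l=0 r=6: min(13,16)*6=78 best=96, l++
l=1 r=6: min(19,16)*5=80 best=96, r--
l=1 r=5: min(19,2)*4=8 best=96, r--
l=1 r=4: min(19,6)*3=18 best=96, r--

l=1, r=3, best area=96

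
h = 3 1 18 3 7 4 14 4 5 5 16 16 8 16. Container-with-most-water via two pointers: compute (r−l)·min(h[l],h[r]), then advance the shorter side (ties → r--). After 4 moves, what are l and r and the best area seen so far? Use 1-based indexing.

l=1 r=14: min(3,16)*13=39 best=39 *, l++
l=2 r=14: min(1,16)*12=12 best=39, l++
l=3 r=14: min(18,16)*11=176 best=176 *, r--
l=3 r=13: min(18,8)*10=80 best=176, r--

l=3, r=12, best area=176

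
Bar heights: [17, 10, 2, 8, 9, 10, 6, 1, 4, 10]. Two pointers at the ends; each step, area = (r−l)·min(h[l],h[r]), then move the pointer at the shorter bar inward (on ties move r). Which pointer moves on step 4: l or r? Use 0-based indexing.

r

l=0 r=9: min(17,10)*9=90 best=90 *, r--
l=0 r=8: min(17,4)*8=32 best=90, r--
l=0 r=7: min(17,1)*7=7 best=90, r--
l=0 r=6: min(17,6)*6=36 best=90, r--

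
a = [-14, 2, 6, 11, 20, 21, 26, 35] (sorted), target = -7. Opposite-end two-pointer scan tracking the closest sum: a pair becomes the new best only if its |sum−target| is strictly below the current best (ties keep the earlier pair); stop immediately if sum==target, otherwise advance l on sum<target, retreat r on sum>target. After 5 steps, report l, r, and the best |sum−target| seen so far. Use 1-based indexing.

[1,8] -14+35=21 d=28 * → r--
[1,7] -14+26=12 d=19 * → r--
[1,6] -14+21=7 d=14 * → r--
[1,5] -14+20=6 d=13 * → r--
[1,4] -14+11=-3 d=4 * → r--

l=1, r=3, best |Δ|=4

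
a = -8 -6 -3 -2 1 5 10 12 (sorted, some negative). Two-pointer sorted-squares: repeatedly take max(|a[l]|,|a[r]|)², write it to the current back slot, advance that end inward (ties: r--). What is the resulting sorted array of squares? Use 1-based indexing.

[1, 4, 9, 25, 36, 64, 100, 144]

[1,8] |-8|<=|12| out[8]=144 → r--
[1,7] |-8|<=|10| out[7]=100 → r--
[1,6] |-8|>|5| out[6]=64 → l++
[2,6] |-6|>|5| out[5]=36 → l++
[3,6] |-3|<=|5| out[4]=25 → r--
[3,5] |-3|>|1| out[3]=9 → l++
[4,5] |-2|>|1| out[2]=4 → l++
[5,5] |1|<=|1| out[1]=1 → r--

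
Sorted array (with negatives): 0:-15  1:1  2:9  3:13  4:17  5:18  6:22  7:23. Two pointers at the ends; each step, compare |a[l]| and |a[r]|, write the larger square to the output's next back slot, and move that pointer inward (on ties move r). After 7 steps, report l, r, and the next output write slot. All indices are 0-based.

l=0 r=7: |-15|<=|23| out[7]=529, r--
l=0 r=6: |-15|<=|22| out[6]=484, r--
l=0 r=5: |-15|<=|18| out[5]=324, r--
l=0 r=4: |-15|<=|17| out[4]=289, r--
l=0 r=3: |-15|>|13| out[3]=225, l++
l=1 r=3: |1|<=|13| out[2]=169, r--
l=1 r=2: |1|<=|9| out[1]=81, r--

l=1, r=1, next write slot=0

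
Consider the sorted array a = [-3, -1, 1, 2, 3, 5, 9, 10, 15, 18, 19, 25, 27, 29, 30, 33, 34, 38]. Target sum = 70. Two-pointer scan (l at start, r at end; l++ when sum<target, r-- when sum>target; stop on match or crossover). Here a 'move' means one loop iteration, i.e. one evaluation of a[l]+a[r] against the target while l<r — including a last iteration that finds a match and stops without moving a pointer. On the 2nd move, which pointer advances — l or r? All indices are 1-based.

l

l=1 r=18: -3+38=35 <70, l++
l=2 r=18: -1+38=37 <70, l++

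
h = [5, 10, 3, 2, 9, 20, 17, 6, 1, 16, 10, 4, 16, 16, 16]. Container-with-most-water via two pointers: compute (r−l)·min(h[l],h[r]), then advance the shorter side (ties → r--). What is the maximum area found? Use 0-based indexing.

max area = 144

[0,14] min(5,16)*14=70 best=70 * → l++
[1,14] min(10,16)*13=130 best=130 * → l++
[2,14] min(3,16)*12=36 best=130 → l++
[3,14] min(2,16)*11=22 best=130 → l++
[4,14] min(9,16)*10=90 best=130 → l++
[5,14] min(20,16)*9=144 best=144 * → r--
[5,13] min(20,16)*8=128 best=144 → r--
[5,12] min(20,16)*7=112 best=144 → r--
[5,11] min(20,4)*6=24 best=144 → r--
[5,10] min(20,10)*5=50 best=144 → r--
[5,9] min(20,16)*4=64 best=144 → r--
[5,8] min(20,1)*3=3 best=144 → r--
[5,7] min(20,6)*2=12 best=144 → r--
[5,6] min(20,17)*1=17 best=144 → r--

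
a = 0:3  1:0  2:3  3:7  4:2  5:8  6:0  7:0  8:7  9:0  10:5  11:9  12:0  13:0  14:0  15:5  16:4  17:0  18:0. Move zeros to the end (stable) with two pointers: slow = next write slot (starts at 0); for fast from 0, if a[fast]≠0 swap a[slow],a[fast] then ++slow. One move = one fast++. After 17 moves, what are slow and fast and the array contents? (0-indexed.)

(s=0,f=0) a[fast]=3≠0 swap→a[0]=3 → slow++,fast++
(s=1,f=1) a[fast]=0 → fast++
(s=1,f=2) a[fast]=3≠0 swap→a[1]=3 → slow++,fast++
(s=2,f=3) a[fast]=7≠0 swap→a[2]=7 → slow++,fast++
(s=3,f=4) a[fast]=2≠0 swap→a[3]=2 → slow++,fast++
(s=4,f=5) a[fast]=8≠0 swap→a[4]=8 → slow++,fast++
(s=5,f=6) a[fast]=0 → fast++
(s=5,f=7) a[fast]=0 → fast++
(s=5,f=8) a[fast]=7≠0 swap→a[5]=7 → slow++,fast++
(s=6,f=9) a[fast]=0 → fast++
(s=6,f=10) a[fast]=5≠0 swap→a[6]=5 → slow++,fast++
(s=7,f=11) a[fast]=9≠0 swap→a[7]=9 → slow++,fast++
(s=8,f=12) a[fast]=0 → fast++
(s=8,f=13) a[fast]=0 → fast++
(s=8,f=14) a[fast]=0 → fast++
(s=8,f=15) a[fast]=5≠0 swap→a[8]=5 → slow++,fast++
(s=9,f=16) a[fast]=4≠0 swap→a[9]=4 → slow++,fast++

slow=10, fast=17, a=[3, 3, 7, 2, 8, 7, 5, 9, 5, 4, 0, 0, 0, 0, 0, 0, 0, 0, 0]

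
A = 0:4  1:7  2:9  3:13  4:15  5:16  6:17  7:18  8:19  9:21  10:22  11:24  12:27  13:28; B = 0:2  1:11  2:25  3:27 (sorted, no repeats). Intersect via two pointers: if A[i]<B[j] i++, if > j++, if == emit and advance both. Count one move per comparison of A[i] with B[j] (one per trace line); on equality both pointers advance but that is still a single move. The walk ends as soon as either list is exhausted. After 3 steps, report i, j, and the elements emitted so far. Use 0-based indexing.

i=0 j=0: 4>2, j++
i=0 j=1: 4<11, i++
i=1 j=1: 7<11, i++

i=2, j=1, emitted=[]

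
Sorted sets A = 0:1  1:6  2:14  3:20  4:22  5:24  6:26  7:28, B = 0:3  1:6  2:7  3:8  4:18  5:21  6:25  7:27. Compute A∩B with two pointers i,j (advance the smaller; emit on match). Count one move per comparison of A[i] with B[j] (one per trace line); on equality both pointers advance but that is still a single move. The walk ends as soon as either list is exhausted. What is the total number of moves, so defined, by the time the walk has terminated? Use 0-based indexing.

14 moves

i=0 j=0: 1<3, i++
i=1 j=0: 6>3, j++
i=1 j=1: 6==6 emit, i++,j++
i=2 j=2: 14>7, j++
i=2 j=3: 14>8, j++
i=2 j=4: 14<18, i++
i=3 j=4: 20>18, j++
i=3 j=5: 20<21, i++
i=4 j=5: 22>21, j++
i=4 j=6: 22<25, i++
i=5 j=6: 24<25, i++
i=6 j=6: 26>25, j++
i=6 j=7: 26<27, i++
i=7 j=7: 28>27, j++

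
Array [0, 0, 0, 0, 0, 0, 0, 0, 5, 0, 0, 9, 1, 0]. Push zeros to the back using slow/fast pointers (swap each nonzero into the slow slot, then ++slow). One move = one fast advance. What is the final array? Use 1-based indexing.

(s=1,f=1) a[fast]=0 → fast++
(s=1,f=2) a[fast]=0 → fast++
(s=1,f=3) a[fast]=0 → fast++
(s=1,f=4) a[fast]=0 → fast++
(s=1,f=5) a[fast]=0 → fast++
(s=1,f=6) a[fast]=0 → fast++
(s=1,f=7) a[fast]=0 → fast++
(s=1,f=8) a[fast]=0 → fast++
(s=1,f=9) a[fast]=5≠0 swap→a[1]=5 → slow++,fast++
(s=2,f=10) a[fast]=0 → fast++
(s=2,f=11) a[fast]=0 → fast++
(s=2,f=12) a[fast]=9≠0 swap→a[2]=9 → slow++,fast++
(s=3,f=13) a[fast]=1≠0 swap→a[3]=1 → slow++,fast++
(s=4,f=14) a[fast]=0 → fast++

[5, 9, 1, 0, 0, 0, 0, 0, 0, 0, 0, 0, 0, 0]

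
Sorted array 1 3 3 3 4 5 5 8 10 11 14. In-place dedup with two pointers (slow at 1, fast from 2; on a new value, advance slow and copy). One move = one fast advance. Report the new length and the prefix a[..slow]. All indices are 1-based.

slow=1 fast=2: a[fast]=3≠a[slow]=1 write a[2]=3, slow++,fast++
slow=2 fast=3: a[fast]=3=a[slow] dup, fast++
slow=2 fast=4: a[fast]=3=a[slow] dup, fast++
slow=2 fast=5: a[fast]=4≠a[slow]=3 write a[3]=4, slow++,fast++
slow=3 fast=6: a[fast]=5≠a[slow]=4 write a[4]=5, slow++,fast++
slow=4 fast=7: a[fast]=5=a[slow] dup, fast++
slow=4 fast=8: a[fast]=8≠a[slow]=5 write a[5]=8, slow++,fast++
slow=5 fast=9: a[fast]=10≠a[slow]=8 write a[6]=10, slow++,fast++
slow=6 fast=10: a[fast]=11≠a[slow]=10 write a[7]=11, slow++,fast++
slow=7 fast=11: a[fast]=14≠a[slow]=11 write a[8]=14, slow++,fast++

length 8; prefix = [1, 3, 4, 5, 8, 10, 11, 14]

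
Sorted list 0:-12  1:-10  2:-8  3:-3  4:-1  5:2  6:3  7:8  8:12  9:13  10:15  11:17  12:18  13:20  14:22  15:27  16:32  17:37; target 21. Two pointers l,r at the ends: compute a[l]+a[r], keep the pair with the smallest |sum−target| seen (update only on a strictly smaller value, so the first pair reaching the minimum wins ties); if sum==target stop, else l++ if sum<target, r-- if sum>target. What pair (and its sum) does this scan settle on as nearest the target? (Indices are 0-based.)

pair (-1, 22) with sum 21 (|Δ|=0)

l=0 r=17: -12+37=25 d=4 *, r--
l=0 r=16: -12+32=20 d=1 *, l++
l=1 r=16: -10+32=22 d=1, r--
l=1 r=15: -10+27=17 d=4, l++
l=2 r=15: -8+27=19 d=2, l++
l=3 r=15: -3+27=24 d=3, r--
l=3 r=14: -3+22=19 d=2, l++
l=4 r=14: -1+22=21 d=0 *, stop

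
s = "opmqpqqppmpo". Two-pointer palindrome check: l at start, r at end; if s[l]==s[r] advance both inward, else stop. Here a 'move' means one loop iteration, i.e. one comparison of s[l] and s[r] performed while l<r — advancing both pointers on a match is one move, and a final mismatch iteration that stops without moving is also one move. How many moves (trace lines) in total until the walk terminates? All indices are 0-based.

4 moves

l=0 r=11: 'o'=='o', l++,r--
l=1 r=10: 'p'=='p', l++,r--
l=2 r=9: 'm'=='m', l++,r--
l=3 r=8: 'q'!='p', stop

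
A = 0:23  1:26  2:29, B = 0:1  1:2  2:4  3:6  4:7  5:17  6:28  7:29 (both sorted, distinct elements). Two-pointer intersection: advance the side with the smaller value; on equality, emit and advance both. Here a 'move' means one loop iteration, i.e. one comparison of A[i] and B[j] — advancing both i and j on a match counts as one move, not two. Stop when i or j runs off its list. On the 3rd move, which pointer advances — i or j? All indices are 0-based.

[i=0,j=0] 23>1 → j++
[i=0,j=1] 23>2 → j++
[i=0,j=2] 23>4 → j++

j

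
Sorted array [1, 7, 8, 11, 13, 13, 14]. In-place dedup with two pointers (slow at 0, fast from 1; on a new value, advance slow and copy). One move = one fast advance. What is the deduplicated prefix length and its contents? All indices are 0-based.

slow=0 fast=1: a[fast]=7≠a[slow]=1 write a[1]=7, slow++,fast++
slow=1 fast=2: a[fast]=8≠a[slow]=7 write a[2]=8, slow++,fast++
slow=2 fast=3: a[fast]=11≠a[slow]=8 write a[3]=11, slow++,fast++
slow=3 fast=4: a[fast]=13≠a[slow]=11 write a[4]=13, slow++,fast++
slow=4 fast=5: a[fast]=13=a[slow] dup, fast++
slow=4 fast=6: a[fast]=14≠a[slow]=13 write a[5]=14, slow++,fast++

length 6; prefix = [1, 7, 8, 11, 13, 14]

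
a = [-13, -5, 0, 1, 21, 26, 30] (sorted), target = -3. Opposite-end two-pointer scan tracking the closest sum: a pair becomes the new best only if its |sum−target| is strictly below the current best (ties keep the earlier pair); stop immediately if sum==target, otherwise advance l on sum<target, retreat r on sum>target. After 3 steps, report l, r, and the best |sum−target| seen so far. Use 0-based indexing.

l=0, r=3, best |Δ|=11

[0,6] -13+30=17 d=20 * → r--
[0,5] -13+26=13 d=16 * → r--
[0,4] -13+21=8 d=11 * → r--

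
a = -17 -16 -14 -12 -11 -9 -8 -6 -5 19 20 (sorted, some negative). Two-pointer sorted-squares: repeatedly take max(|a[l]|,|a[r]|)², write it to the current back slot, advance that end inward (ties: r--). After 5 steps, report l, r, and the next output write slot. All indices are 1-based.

l=4, r=9, next write slot=6

l=1 r=11: |-17|<=|20| out[11]=400, r--
l=1 r=10: |-17|<=|19| out[10]=361, r--
l=1 r=9: |-17|>|-5| out[9]=289, l++
l=2 r=9: |-16|>|-5| out[8]=256, l++
l=3 r=9: |-14|>|-5| out[7]=196, l++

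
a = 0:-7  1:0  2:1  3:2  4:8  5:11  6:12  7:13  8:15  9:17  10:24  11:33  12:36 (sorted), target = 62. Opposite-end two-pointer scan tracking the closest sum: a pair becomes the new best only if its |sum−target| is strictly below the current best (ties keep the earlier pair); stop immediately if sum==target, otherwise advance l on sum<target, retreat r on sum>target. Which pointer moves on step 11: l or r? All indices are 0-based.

l=0 r=12: -7+36=29 d=33 *, l++
l=1 r=12: 0+36=36 d=26 *, l++
l=2 r=12: 1+36=37 d=25 *, l++
l=3 r=12: 2+36=38 d=24 *, l++
l=4 r=12: 8+36=44 d=18 *, l++
l=5 r=12: 11+36=47 d=15 *, l++
l=6 r=12: 12+36=48 d=14 *, l++
l=7 r=12: 13+36=49 d=13 *, l++
l=8 r=12: 15+36=51 d=11 *, l++
l=9 r=12: 17+36=53 d=9 *, l++
l=10 r=12: 24+36=60 d=2 *, l++

l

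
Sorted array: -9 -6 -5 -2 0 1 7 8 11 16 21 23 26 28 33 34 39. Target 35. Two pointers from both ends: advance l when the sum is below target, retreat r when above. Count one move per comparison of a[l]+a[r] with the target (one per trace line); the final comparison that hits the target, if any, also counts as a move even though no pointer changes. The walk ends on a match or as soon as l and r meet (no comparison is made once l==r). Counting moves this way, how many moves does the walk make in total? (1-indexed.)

[1,17] -9+39=30 <35 → l++
[2,17] -6+39=33 <35 → l++
[3,17] -5+39=34 <35 → l++
[4,17] -2+39=37 >35 → r--
[4,16] -2+34=32 <35 → l++
[5,16] 0+34=34 <35 → l++
[6,16] 1+34=35 → found

7 moves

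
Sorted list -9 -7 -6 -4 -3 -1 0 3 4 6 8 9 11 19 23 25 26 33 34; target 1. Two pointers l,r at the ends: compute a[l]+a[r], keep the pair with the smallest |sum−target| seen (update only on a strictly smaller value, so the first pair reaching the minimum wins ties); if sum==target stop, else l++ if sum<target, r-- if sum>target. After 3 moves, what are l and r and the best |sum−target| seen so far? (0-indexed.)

l=0 r=18: -9+34=25 d=24 *, r--
l=0 r=17: -9+33=24 d=23 *, r--
l=0 r=16: -9+26=17 d=16 *, r--

l=0, r=15, best |Δ|=16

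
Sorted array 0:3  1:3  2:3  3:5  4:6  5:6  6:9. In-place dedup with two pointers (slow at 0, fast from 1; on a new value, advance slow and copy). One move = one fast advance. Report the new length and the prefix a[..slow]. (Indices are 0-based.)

(s=0,f=1) a[fast]=3=a[slow] dup → fast++
(s=0,f=2) a[fast]=3=a[slow] dup → fast++
(s=0,f=3) a[fast]=5≠a[slow]=3 write a[1]=5 → slow++,fast++
(s=1,f=4) a[fast]=6≠a[slow]=5 write a[2]=6 → slow++,fast++
(s=2,f=5) a[fast]=6=a[slow] dup → fast++
(s=2,f=6) a[fast]=9≠a[slow]=6 write a[3]=9 → slow++,fast++

length 4; prefix = [3, 5, 6, 9]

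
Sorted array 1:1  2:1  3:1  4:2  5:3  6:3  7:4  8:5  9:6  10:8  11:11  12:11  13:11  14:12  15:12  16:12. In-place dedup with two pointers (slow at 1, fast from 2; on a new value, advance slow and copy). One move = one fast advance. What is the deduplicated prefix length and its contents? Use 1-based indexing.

slow=1 fast=2: a[fast]=1=a[slow] dup, fast++
slow=1 fast=3: a[fast]=1=a[slow] dup, fast++
slow=1 fast=4: a[fast]=2≠a[slow]=1 write a[2]=2, slow++,fast++
slow=2 fast=5: a[fast]=3≠a[slow]=2 write a[3]=3, slow++,fast++
slow=3 fast=6: a[fast]=3=a[slow] dup, fast++
slow=3 fast=7: a[fast]=4≠a[slow]=3 write a[4]=4, slow++,fast++
slow=4 fast=8: a[fast]=5≠a[slow]=4 write a[5]=5, slow++,fast++
slow=5 fast=9: a[fast]=6≠a[slow]=5 write a[6]=6, slow++,fast++
slow=6 fast=10: a[fast]=8≠a[slow]=6 write a[7]=8, slow++,fast++
slow=7 fast=11: a[fast]=11≠a[slow]=8 write a[8]=11, slow++,fast++
slow=8 fast=12: a[fast]=11=a[slow] dup, fast++
slow=8 fast=13: a[fast]=11=a[slow] dup, fast++
slow=8 fast=14: a[fast]=12≠a[slow]=11 write a[9]=12, slow++,fast++
slow=9 fast=15: a[fast]=12=a[slow] dup, fast++
slow=9 fast=16: a[fast]=12=a[slow] dup, fast++

length 9; prefix = [1, 2, 3, 4, 5, 6, 8, 11, 12]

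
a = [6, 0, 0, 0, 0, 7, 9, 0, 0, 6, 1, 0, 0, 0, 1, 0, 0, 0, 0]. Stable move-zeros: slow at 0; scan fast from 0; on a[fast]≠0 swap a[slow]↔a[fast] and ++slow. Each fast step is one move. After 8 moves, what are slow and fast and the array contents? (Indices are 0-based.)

(s=0,f=0) a[fast]=6≠0 swap→a[0]=6 → slow++,fast++
(s=1,f=1) a[fast]=0 → fast++
(s=1,f=2) a[fast]=0 → fast++
(s=1,f=3) a[fast]=0 → fast++
(s=1,f=4) a[fast]=0 → fast++
(s=1,f=5) a[fast]=7≠0 swap→a[1]=7 → slow++,fast++
(s=2,f=6) a[fast]=9≠0 swap→a[2]=9 → slow++,fast++
(s=3,f=7) a[fast]=0 → fast++

slow=3, fast=8, a=[6, 7, 9, 0, 0, 0, 0, 0, 0, 6, 1, 0, 0, 0, 1, 0, 0, 0, 0]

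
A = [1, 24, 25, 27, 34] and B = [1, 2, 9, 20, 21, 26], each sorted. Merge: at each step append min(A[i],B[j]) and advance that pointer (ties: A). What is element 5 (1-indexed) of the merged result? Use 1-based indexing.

merged[5] = 20

i=1 j=1: A[i]=1<=B[j]=1 take 1, i++
i=2 j=1: A[i]=24>B[j]=1 take 1, j++
i=2 j=2: A[i]=24>B[j]=2 take 2, j++
i=2 j=3: A[i]=24>B[j]=9 take 9, j++
i=2 j=4: A[i]=24>B[j]=20 take 20, j++
i=2 j=5: A[i]=24>B[j]=21 take 21, j++
i=2 j=6: A[i]=24<=B[j]=26 take 24, i++
i=3 j=6: A[i]=25<=B[j]=26 take 25, i++
i=4 j=6: A[i]=27>B[j]=26 take 26, j++
i=4 j=7: B done, take A[i]=27, i++
i=5 j=7: B done, take A[i]=34, i++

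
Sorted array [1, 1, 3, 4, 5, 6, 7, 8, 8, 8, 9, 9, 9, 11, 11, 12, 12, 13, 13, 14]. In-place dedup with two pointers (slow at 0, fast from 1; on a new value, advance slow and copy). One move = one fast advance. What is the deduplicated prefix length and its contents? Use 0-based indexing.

length 12; prefix = [1, 3, 4, 5, 6, 7, 8, 9, 11, 12, 13, 14]

slow=0 fast=1: a[fast]=1=a[slow] dup, fast++
slow=0 fast=2: a[fast]=3≠a[slow]=1 write a[1]=3, slow++,fast++
slow=1 fast=3: a[fast]=4≠a[slow]=3 write a[2]=4, slow++,fast++
slow=2 fast=4: a[fast]=5≠a[slow]=4 write a[3]=5, slow++,fast++
slow=3 fast=5: a[fast]=6≠a[slow]=5 write a[4]=6, slow++,fast++
slow=4 fast=6: a[fast]=7≠a[slow]=6 write a[5]=7, slow++,fast++
slow=5 fast=7: a[fast]=8≠a[slow]=7 write a[6]=8, slow++,fast++
slow=6 fast=8: a[fast]=8=a[slow] dup, fast++
slow=6 fast=9: a[fast]=8=a[slow] dup, fast++
slow=6 fast=10: a[fast]=9≠a[slow]=8 write a[7]=9, slow++,fast++
slow=7 fast=11: a[fast]=9=a[slow] dup, fast++
slow=7 fast=12: a[fast]=9=a[slow] dup, fast++
slow=7 fast=13: a[fast]=11≠a[slow]=9 write a[8]=11, slow++,fast++
slow=8 fast=14: a[fast]=11=a[slow] dup, fast++
slow=8 fast=15: a[fast]=12≠a[slow]=11 write a[9]=12, slow++,fast++
slow=9 fast=16: a[fast]=12=a[slow] dup, fast++
slow=9 fast=17: a[fast]=13≠a[slow]=12 write a[10]=13, slow++,fast++
slow=10 fast=18: a[fast]=13=a[slow] dup, fast++
slow=10 fast=19: a[fast]=14≠a[slow]=13 write a[11]=14, slow++,fast++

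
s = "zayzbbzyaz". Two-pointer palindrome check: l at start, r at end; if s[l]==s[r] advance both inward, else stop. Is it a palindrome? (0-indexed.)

[0,9] 'z'=='z' → l++,r--
[1,8] 'a'=='a' → l++,r--
[2,7] 'y'=='y' → l++,r--
[3,6] 'z'=='z' → l++,r--
[4,5] 'b'=='b' → l++,r--

palindrome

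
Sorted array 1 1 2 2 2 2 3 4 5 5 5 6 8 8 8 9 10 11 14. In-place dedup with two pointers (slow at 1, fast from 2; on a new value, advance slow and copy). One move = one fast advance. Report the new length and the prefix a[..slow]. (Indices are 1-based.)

slow=1 fast=2: a[fast]=1=a[slow] dup, fast++
slow=1 fast=3: a[fast]=2≠a[slow]=1 write a[2]=2, slow++,fast++
slow=2 fast=4: a[fast]=2=a[slow] dup, fast++
slow=2 fast=5: a[fast]=2=a[slow] dup, fast++
slow=2 fast=6: a[fast]=2=a[slow] dup, fast++
slow=2 fast=7: a[fast]=3≠a[slow]=2 write a[3]=3, slow++,fast++
slow=3 fast=8: a[fast]=4≠a[slow]=3 write a[4]=4, slow++,fast++
slow=4 fast=9: a[fast]=5≠a[slow]=4 write a[5]=5, slow++,fast++
slow=5 fast=10: a[fast]=5=a[slow] dup, fast++
slow=5 fast=11: a[fast]=5=a[slow] dup, fast++
slow=5 fast=12: a[fast]=6≠a[slow]=5 write a[6]=6, slow++,fast++
slow=6 fast=13: a[fast]=8≠a[slow]=6 write a[7]=8, slow++,fast++
slow=7 fast=14: a[fast]=8=a[slow] dup, fast++
slow=7 fast=15: a[fast]=8=a[slow] dup, fast++
slow=7 fast=16: a[fast]=9≠a[slow]=8 write a[8]=9, slow++,fast++
slow=8 fast=17: a[fast]=10≠a[slow]=9 write a[9]=10, slow++,fast++
slow=9 fast=18: a[fast]=11≠a[slow]=10 write a[10]=11, slow++,fast++
slow=10 fast=19: a[fast]=14≠a[slow]=11 write a[11]=14, slow++,fast++

length 11; prefix = [1, 2, 3, 4, 5, 6, 8, 9, 10, 11, 14]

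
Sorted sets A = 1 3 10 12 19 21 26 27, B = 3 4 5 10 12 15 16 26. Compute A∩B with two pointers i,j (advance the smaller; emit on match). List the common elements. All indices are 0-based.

[i=0,j=0] 1<3 → i++
[i=1,j=0] 3==3 emit → i++,j++
[i=2,j=1] 10>4 → j++
[i=2,j=2] 10>5 → j++
[i=2,j=3] 10==10 emit → i++,j++
[i=3,j=4] 12==12 emit → i++,j++
[i=4,j=5] 19>15 → j++
[i=4,j=6] 19>16 → j++
[i=4,j=7] 19<26 → i++
[i=5,j=7] 21<26 → i++
[i=6,j=7] 26==26 emit → i++,j++

intersection = [3, 10, 12, 26]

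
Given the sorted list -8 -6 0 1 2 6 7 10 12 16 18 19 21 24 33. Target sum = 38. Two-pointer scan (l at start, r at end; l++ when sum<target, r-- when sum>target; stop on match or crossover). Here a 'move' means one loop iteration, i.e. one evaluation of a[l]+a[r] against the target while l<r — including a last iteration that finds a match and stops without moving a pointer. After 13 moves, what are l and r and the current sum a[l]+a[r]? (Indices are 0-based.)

l=0 r=14: -8+33=25 <38, l++
l=1 r=14: -6+33=27 <38, l++
l=2 r=14: 0+33=33 <38, l++
l=3 r=14: 1+33=34 <38, l++
l=4 r=14: 2+33=35 <38, l++
l=5 r=14: 6+33=39 >38, r--
l=5 r=13: 6+24=30 <38, l++
l=6 r=13: 7+24=31 <38, l++
l=7 r=13: 10+24=34 <38, l++
l=8 r=13: 12+24=36 <38, l++
l=9 r=13: 16+24=40 >38, r--
l=9 r=12: 16+21=37 <38, l++
l=10 r=12: 18+21=39 >38, r--

l=10, r=11, sum=37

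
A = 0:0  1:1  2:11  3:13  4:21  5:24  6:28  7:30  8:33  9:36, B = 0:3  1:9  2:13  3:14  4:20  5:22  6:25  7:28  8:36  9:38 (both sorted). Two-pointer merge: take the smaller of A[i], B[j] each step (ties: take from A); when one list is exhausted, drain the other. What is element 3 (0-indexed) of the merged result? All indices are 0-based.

merged[3] = 9

[i=0,j=0] A[i]=0<=B[j]=3 take 0 → i++
[i=1,j=0] A[i]=1<=B[j]=3 take 1 → i++
[i=2,j=0] A[i]=11>B[j]=3 take 3 → j++
[i=2,j=1] A[i]=11>B[j]=9 take 9 → j++
[i=2,j=2] A[i]=11<=B[j]=13 take 11 → i++
[i=3,j=2] A[i]=13<=B[j]=13 take 13 → i++
[i=4,j=2] A[i]=21>B[j]=13 take 13 → j++
[i=4,j=3] A[i]=21>B[j]=14 take 14 → j++
[i=4,j=4] A[i]=21>B[j]=20 take 20 → j++
[i=4,j=5] A[i]=21<=B[j]=22 take 21 → i++
[i=5,j=5] A[i]=24>B[j]=22 take 22 → j++
[i=5,j=6] A[i]=24<=B[j]=25 take 24 → i++
[i=6,j=6] A[i]=28>B[j]=25 take 25 → j++
[i=6,j=7] A[i]=28<=B[j]=28 take 28 → i++
[i=7,j=7] A[i]=30>B[j]=28 take 28 → j++
[i=7,j=8] A[i]=30<=B[j]=36 take 30 → i++
[i=8,j=8] A[i]=33<=B[j]=36 take 33 → i++
[i=9,j=8] A[i]=36<=B[j]=36 take 36 → i++
[i=10,j=8] A done, take B[j]=36 → j++
[i=10,j=9] A done, take B[j]=38 → j++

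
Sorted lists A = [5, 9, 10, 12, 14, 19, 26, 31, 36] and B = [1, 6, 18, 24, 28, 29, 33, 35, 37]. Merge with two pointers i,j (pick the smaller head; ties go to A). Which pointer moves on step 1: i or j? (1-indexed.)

j

i=1 j=1: A[i]=5>B[j]=1 take 1, j++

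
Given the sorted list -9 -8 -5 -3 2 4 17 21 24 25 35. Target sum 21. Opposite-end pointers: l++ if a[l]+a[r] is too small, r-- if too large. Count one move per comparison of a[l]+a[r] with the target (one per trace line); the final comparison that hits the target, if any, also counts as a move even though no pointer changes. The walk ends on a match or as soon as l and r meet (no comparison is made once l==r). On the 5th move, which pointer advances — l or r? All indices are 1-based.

r

l=1 r=11: -9+35=26 >21, r--
l=1 r=10: -9+25=16 <21, l++
l=2 r=10: -8+25=17 <21, l++
l=3 r=10: -5+25=20 <21, l++
l=4 r=10: -3+25=22 >21, r--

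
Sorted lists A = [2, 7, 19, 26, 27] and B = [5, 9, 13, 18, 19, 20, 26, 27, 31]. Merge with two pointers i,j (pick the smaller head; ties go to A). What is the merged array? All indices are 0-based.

[2, 5, 7, 9, 13, 18, 19, 19, 20, 26, 26, 27, 27, 31]

i=0 j=0: A[i]=2<=B[j]=5 take 2, i++
i=1 j=0: A[i]=7>B[j]=5 take 5, j++
i=1 j=1: A[i]=7<=B[j]=9 take 7, i++
i=2 j=1: A[i]=19>B[j]=9 take 9, j++
i=2 j=2: A[i]=19>B[j]=13 take 13, j++
i=2 j=3: A[i]=19>B[j]=18 take 18, j++
i=2 j=4: A[i]=19<=B[j]=19 take 19, i++
i=3 j=4: A[i]=26>B[j]=19 take 19, j++
i=3 j=5: A[i]=26>B[j]=20 take 20, j++
i=3 j=6: A[i]=26<=B[j]=26 take 26, i++
i=4 j=6: A[i]=27>B[j]=26 take 26, j++
i=4 j=7: A[i]=27<=B[j]=27 take 27, i++
i=5 j=7: A done, take B[j]=27, j++
i=5 j=8: A done, take B[j]=31, j++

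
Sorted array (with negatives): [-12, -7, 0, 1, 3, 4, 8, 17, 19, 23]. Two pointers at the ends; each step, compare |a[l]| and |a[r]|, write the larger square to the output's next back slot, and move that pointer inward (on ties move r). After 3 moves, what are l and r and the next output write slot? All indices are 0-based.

l=0, r=6, next write slot=6

l=0 r=9: |-12|<=|23| out[9]=529, r--
l=0 r=8: |-12|<=|19| out[8]=361, r--
l=0 r=7: |-12|<=|17| out[7]=289, r--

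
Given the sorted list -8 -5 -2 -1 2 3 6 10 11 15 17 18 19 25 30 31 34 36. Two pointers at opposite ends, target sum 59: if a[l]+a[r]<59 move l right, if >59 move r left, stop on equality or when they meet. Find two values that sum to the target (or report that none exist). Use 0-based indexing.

(25, 34)

[0,17] -8+36=28 <59 → l++
[1,17] -5+36=31 <59 → l++
[2,17] -2+36=34 <59 → l++
[3,17] -1+36=35 <59 → l++
[4,17] 2+36=38 <59 → l++
[5,17] 3+36=39 <59 → l++
[6,17] 6+36=42 <59 → l++
[7,17] 10+36=46 <59 → l++
[8,17] 11+36=47 <59 → l++
[9,17] 15+36=51 <59 → l++
[10,17] 17+36=53 <59 → l++
[11,17] 18+36=54 <59 → l++
[12,17] 19+36=55 <59 → l++
[13,17] 25+36=61 >59 → r--
[13,16] 25+34=59 → found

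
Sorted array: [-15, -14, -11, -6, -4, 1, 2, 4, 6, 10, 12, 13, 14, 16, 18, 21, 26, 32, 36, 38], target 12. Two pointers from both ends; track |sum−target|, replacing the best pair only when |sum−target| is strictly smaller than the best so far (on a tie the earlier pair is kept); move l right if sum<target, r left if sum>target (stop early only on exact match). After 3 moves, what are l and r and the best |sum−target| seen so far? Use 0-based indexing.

l=0 r=19: -15+38=23 d=11 *, r--
l=0 r=18: -15+36=21 d=9 *, r--
l=0 r=17: -15+32=17 d=5 *, r--

l=0, r=16, best |Δ|=5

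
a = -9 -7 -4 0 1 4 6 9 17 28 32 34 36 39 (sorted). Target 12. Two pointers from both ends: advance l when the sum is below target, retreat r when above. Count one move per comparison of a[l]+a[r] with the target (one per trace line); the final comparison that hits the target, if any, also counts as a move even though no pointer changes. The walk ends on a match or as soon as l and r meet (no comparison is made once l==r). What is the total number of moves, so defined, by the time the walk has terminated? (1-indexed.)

[1,14] -9+39=30 >12 → r--
[1,13] -9+36=27 >12 → r--
[1,12] -9+34=25 >12 → r--
[1,11] -9+32=23 >12 → r--
[1,10] -9+28=19 >12 → r--
[1,9] -9+17=8 <12 → l++
[2,9] -7+17=10 <12 → l++
[3,9] -4+17=13 >12 → r--
[3,8] -4+9=5 <12 → l++
[4,8] 0+9=9 <12 → l++
[5,8] 1+9=10 <12 → l++
[6,8] 4+9=13 >12 → r--
[6,7] 4+6=10 <12 → l++

13 moves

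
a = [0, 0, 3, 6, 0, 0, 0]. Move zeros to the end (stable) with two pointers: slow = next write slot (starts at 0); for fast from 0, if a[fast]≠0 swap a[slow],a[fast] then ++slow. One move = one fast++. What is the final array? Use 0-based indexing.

(s=0,f=0) a[fast]=0 → fast++
(s=0,f=1) a[fast]=0 → fast++
(s=0,f=2) a[fast]=3≠0 swap→a[0]=3 → slow++,fast++
(s=1,f=3) a[fast]=6≠0 swap→a[1]=6 → slow++,fast++
(s=2,f=4) a[fast]=0 → fast++
(s=2,f=5) a[fast]=0 → fast++
(s=2,f=6) a[fast]=0 → fast++

[3, 6, 0, 0, 0, 0, 0]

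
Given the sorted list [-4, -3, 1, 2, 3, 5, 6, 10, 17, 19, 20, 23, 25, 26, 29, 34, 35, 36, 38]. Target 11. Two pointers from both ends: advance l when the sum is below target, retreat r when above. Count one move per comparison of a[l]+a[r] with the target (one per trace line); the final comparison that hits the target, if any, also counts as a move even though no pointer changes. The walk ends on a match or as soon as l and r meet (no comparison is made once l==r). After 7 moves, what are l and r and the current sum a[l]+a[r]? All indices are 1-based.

l=1, r=12, sum=19

[1,19] -4+38=34 >11 → r--
[1,18] -4+36=32 >11 → r--
[1,17] -4+35=31 >11 → r--
[1,16] -4+34=30 >11 → r--
[1,15] -4+29=25 >11 → r--
[1,14] -4+26=22 >11 → r--
[1,13] -4+25=21 >11 → r--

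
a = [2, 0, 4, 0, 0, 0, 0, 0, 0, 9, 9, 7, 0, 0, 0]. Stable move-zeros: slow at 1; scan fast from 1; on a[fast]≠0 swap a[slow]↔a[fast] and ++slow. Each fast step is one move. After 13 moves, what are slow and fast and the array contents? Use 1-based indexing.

slow=6, fast=14, a=[2, 4, 9, 9, 7, 0, 0, 0, 0, 0, 0, 0, 0, 0, 0]

slow=1 fast=1: a[fast]=2≠0 swap→a[1]=2, slow++,fast++
slow=2 fast=2: a[fast]=0, fast++
slow=2 fast=3: a[fast]=4≠0 swap→a[2]=4, slow++,fast++
slow=3 fast=4: a[fast]=0, fast++
slow=3 fast=5: a[fast]=0, fast++
slow=3 fast=6: a[fast]=0, fast++
slow=3 fast=7: a[fast]=0, fast++
slow=3 fast=8: a[fast]=0, fast++
slow=3 fast=9: a[fast]=0, fast++
slow=3 fast=10: a[fast]=9≠0 swap→a[3]=9, slow++,fast++
slow=4 fast=11: a[fast]=9≠0 swap→a[4]=9, slow++,fast++
slow=5 fast=12: a[fast]=7≠0 swap→a[5]=7, slow++,fast++
slow=6 fast=13: a[fast]=0, fast++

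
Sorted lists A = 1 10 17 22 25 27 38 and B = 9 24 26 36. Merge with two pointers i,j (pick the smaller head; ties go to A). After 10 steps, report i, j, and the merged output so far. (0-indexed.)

i=6, j=4, merged so far=[1, 9, 10, 17, 22, 24, 25, 26, 27, 36]

[i=0,j=0] A[i]=1<=B[j]=9 take 1 → i++
[i=1,j=0] A[i]=10>B[j]=9 take 9 → j++
[i=1,j=1] A[i]=10<=B[j]=24 take 10 → i++
[i=2,j=1] A[i]=17<=B[j]=24 take 17 → i++
[i=3,j=1] A[i]=22<=B[j]=24 take 22 → i++
[i=4,j=1] A[i]=25>B[j]=24 take 24 → j++
[i=4,j=2] A[i]=25<=B[j]=26 take 25 → i++
[i=5,j=2] A[i]=27>B[j]=26 take 26 → j++
[i=5,j=3] A[i]=27<=B[j]=36 take 27 → i++
[i=6,j=3] A[i]=38>B[j]=36 take 36 → j++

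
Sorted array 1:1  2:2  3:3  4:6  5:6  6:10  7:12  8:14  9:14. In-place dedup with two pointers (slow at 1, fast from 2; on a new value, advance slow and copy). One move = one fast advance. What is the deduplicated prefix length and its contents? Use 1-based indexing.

(s=1,f=2) a[fast]=2≠a[slow]=1 write a[2]=2 → slow++,fast++
(s=2,f=3) a[fast]=3≠a[slow]=2 write a[3]=3 → slow++,fast++
(s=3,f=4) a[fast]=6≠a[slow]=3 write a[4]=6 → slow++,fast++
(s=4,f=5) a[fast]=6=a[slow] dup → fast++
(s=4,f=6) a[fast]=10≠a[slow]=6 write a[5]=10 → slow++,fast++
(s=5,f=7) a[fast]=12≠a[slow]=10 write a[6]=12 → slow++,fast++
(s=6,f=8) a[fast]=14≠a[slow]=12 write a[7]=14 → slow++,fast++
(s=7,f=9) a[fast]=14=a[slow] dup → fast++

length 7; prefix = [1, 2, 3, 6, 10, 12, 14]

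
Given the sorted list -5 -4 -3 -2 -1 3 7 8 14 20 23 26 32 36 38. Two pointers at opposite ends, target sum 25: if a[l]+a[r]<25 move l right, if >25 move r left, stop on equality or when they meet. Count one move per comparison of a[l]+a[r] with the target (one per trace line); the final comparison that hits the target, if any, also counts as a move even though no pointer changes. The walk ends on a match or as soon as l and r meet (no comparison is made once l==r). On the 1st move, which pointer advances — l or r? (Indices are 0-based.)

r

[0,14] -5+38=33 >25 → r--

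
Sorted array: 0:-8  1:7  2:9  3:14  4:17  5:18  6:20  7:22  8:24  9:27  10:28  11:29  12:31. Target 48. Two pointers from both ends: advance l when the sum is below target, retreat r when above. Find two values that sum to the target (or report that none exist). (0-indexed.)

(17, 31)

l=0 r=12: -8+31=23 <48, l++
l=1 r=12: 7+31=38 <48, l++
l=2 r=12: 9+31=40 <48, l++
l=3 r=12: 14+31=45 <48, l++
l=4 r=12: 17+31=48, found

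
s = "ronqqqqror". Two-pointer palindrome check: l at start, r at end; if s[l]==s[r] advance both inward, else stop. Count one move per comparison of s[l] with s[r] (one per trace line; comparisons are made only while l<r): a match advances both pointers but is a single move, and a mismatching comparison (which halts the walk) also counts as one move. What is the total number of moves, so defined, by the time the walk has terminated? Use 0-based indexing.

[0,9] 'r'=='r' → l++,r--
[1,8] 'o'=='o' → l++,r--
[2,7] 'n'!='r' → stop

3 moves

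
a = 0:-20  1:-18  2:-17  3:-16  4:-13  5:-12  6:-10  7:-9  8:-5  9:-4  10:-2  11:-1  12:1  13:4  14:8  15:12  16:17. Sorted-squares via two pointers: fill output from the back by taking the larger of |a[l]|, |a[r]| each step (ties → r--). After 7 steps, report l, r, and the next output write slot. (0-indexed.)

l=5, r=14, next write slot=9

[0,16] |-20|>|17| out[16]=400 → l++
[1,16] |-18|>|17| out[15]=324 → l++
[2,16] |-17|<=|17| out[14]=289 → r--
[2,15] |-17|>|12| out[13]=289 → l++
[3,15] |-16|>|12| out[12]=256 → l++
[4,15] |-13|>|12| out[11]=169 → l++
[5,15] |-12|<=|12| out[10]=144 → r--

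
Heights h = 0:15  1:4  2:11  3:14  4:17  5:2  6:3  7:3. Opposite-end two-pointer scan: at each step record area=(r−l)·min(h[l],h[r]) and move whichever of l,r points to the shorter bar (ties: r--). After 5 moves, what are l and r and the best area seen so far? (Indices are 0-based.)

l=2, r=4, best area=60

l=0 r=7: min(15,3)*7=21 best=21 *, r--
l=0 r=6: min(15,3)*6=18 best=21, r--
l=0 r=5: min(15,2)*5=10 best=21, r--
l=0 r=4: min(15,17)*4=60 best=60 *, l++
l=1 r=4: min(4,17)*3=12 best=60, l++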